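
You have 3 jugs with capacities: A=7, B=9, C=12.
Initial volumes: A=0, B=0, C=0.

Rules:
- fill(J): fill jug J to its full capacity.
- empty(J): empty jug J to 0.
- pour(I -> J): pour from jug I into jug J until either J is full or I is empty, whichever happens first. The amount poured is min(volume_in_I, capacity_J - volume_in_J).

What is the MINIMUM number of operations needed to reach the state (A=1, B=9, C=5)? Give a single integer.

BFS from (A=0, B=0, C=0). One shortest path:
  1. fill(C) -> (A=0 B=0 C=12)
  2. pour(C -> B) -> (A=0 B=9 C=3)
  3. empty(B) -> (A=0 B=0 C=3)
  4. pour(C -> B) -> (A=0 B=3 C=0)
  5. fill(C) -> (A=0 B=3 C=12)
  6. pour(C -> A) -> (A=7 B=3 C=5)
  7. pour(A -> B) -> (A=1 B=9 C=5)
Reached target in 7 moves.

Answer: 7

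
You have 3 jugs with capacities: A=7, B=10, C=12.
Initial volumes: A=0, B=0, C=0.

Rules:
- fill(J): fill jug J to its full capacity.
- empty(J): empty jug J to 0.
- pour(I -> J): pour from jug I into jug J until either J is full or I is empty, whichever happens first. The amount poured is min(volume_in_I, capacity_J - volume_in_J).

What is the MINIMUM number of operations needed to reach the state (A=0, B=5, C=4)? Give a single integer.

BFS from (A=0, B=0, C=0). One shortest path:
  1. fill(A) -> (A=7 B=0 C=0)
  2. fill(C) -> (A=7 B=0 C=12)
  3. pour(A -> B) -> (A=0 B=7 C=12)
  4. pour(C -> A) -> (A=7 B=7 C=5)
  5. pour(A -> B) -> (A=4 B=10 C=5)
  6. empty(B) -> (A=4 B=0 C=5)
  7. pour(C -> B) -> (A=4 B=5 C=0)
  8. pour(A -> C) -> (A=0 B=5 C=4)
Reached target in 8 moves.

Answer: 8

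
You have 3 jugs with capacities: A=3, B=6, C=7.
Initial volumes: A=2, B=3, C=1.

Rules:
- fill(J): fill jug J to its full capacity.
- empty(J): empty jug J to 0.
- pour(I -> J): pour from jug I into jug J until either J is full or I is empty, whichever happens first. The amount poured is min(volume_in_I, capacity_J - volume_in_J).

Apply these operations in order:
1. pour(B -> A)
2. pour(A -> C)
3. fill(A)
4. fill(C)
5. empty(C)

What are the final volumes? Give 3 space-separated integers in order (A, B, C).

Answer: 3 2 0

Derivation:
Step 1: pour(B -> A) -> (A=3 B=2 C=1)
Step 2: pour(A -> C) -> (A=0 B=2 C=4)
Step 3: fill(A) -> (A=3 B=2 C=4)
Step 4: fill(C) -> (A=3 B=2 C=7)
Step 5: empty(C) -> (A=3 B=2 C=0)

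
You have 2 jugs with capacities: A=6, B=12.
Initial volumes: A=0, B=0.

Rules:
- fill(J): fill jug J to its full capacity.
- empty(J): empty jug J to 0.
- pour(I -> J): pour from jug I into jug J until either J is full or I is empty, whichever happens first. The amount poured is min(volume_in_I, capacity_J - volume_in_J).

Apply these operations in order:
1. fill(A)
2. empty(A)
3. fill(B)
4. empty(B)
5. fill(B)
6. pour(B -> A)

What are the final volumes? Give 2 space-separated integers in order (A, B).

Step 1: fill(A) -> (A=6 B=0)
Step 2: empty(A) -> (A=0 B=0)
Step 3: fill(B) -> (A=0 B=12)
Step 4: empty(B) -> (A=0 B=0)
Step 5: fill(B) -> (A=0 B=12)
Step 6: pour(B -> A) -> (A=6 B=6)

Answer: 6 6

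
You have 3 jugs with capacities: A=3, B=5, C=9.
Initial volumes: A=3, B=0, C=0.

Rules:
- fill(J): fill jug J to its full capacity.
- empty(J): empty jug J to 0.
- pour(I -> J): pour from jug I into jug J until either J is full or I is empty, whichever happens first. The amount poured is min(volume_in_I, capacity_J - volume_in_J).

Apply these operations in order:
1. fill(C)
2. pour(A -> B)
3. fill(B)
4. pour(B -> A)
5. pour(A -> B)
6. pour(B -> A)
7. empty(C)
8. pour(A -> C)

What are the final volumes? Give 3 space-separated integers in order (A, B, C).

Step 1: fill(C) -> (A=3 B=0 C=9)
Step 2: pour(A -> B) -> (A=0 B=3 C=9)
Step 3: fill(B) -> (A=0 B=5 C=9)
Step 4: pour(B -> A) -> (A=3 B=2 C=9)
Step 5: pour(A -> B) -> (A=0 B=5 C=9)
Step 6: pour(B -> A) -> (A=3 B=2 C=9)
Step 7: empty(C) -> (A=3 B=2 C=0)
Step 8: pour(A -> C) -> (A=0 B=2 C=3)

Answer: 0 2 3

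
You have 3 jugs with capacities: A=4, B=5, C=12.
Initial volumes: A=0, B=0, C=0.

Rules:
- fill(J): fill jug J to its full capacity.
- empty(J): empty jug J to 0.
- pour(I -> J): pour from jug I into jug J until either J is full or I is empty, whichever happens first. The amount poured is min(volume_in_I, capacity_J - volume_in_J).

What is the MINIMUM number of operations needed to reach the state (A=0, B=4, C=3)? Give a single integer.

BFS from (A=0, B=0, C=0). One shortest path:
  1. fill(C) -> (A=0 B=0 C=12)
  2. pour(C -> A) -> (A=4 B=0 C=8)
  3. pour(C -> B) -> (A=4 B=5 C=3)
  4. empty(B) -> (A=4 B=0 C=3)
  5. pour(A -> B) -> (A=0 B=4 C=3)
Reached target in 5 moves.

Answer: 5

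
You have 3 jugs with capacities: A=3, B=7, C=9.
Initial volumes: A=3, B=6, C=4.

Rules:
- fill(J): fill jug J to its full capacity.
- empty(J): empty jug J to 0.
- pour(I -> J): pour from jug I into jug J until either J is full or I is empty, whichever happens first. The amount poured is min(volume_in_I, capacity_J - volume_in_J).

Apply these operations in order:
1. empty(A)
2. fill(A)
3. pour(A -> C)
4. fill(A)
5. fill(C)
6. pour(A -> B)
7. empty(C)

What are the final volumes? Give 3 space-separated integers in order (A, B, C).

Answer: 2 7 0

Derivation:
Step 1: empty(A) -> (A=0 B=6 C=4)
Step 2: fill(A) -> (A=3 B=6 C=4)
Step 3: pour(A -> C) -> (A=0 B=6 C=7)
Step 4: fill(A) -> (A=3 B=6 C=7)
Step 5: fill(C) -> (A=3 B=6 C=9)
Step 6: pour(A -> B) -> (A=2 B=7 C=9)
Step 7: empty(C) -> (A=2 B=7 C=0)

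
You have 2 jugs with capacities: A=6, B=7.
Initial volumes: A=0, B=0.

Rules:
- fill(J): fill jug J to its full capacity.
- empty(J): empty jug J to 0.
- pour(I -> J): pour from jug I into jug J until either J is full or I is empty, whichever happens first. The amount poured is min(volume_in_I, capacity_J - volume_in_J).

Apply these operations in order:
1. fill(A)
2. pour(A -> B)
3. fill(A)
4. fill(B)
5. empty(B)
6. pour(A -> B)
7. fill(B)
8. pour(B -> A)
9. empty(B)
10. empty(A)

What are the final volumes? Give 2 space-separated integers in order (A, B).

Answer: 0 0

Derivation:
Step 1: fill(A) -> (A=6 B=0)
Step 2: pour(A -> B) -> (A=0 B=6)
Step 3: fill(A) -> (A=6 B=6)
Step 4: fill(B) -> (A=6 B=7)
Step 5: empty(B) -> (A=6 B=0)
Step 6: pour(A -> B) -> (A=0 B=6)
Step 7: fill(B) -> (A=0 B=7)
Step 8: pour(B -> A) -> (A=6 B=1)
Step 9: empty(B) -> (A=6 B=0)
Step 10: empty(A) -> (A=0 B=0)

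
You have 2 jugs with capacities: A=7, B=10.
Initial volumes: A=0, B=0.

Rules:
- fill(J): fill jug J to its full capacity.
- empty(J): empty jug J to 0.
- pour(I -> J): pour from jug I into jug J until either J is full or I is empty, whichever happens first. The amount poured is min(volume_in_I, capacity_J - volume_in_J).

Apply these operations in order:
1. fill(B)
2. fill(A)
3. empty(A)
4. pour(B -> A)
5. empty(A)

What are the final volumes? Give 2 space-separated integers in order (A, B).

Step 1: fill(B) -> (A=0 B=10)
Step 2: fill(A) -> (A=7 B=10)
Step 3: empty(A) -> (A=0 B=10)
Step 4: pour(B -> A) -> (A=7 B=3)
Step 5: empty(A) -> (A=0 B=3)

Answer: 0 3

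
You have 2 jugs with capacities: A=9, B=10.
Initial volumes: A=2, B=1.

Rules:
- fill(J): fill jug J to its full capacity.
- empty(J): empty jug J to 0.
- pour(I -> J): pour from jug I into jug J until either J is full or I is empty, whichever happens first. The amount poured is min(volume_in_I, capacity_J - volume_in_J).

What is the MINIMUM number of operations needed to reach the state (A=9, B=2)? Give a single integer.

BFS from (A=2, B=1). One shortest path:
  1. empty(B) -> (A=2 B=0)
  2. pour(A -> B) -> (A=0 B=2)
  3. fill(A) -> (A=9 B=2)
Reached target in 3 moves.

Answer: 3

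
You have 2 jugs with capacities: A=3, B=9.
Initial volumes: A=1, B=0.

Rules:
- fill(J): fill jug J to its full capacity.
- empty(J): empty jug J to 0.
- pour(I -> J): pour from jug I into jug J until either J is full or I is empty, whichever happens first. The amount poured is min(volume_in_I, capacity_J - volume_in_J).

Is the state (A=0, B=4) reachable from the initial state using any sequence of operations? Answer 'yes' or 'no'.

BFS from (A=1, B=0):
  1. pour(A -> B) -> (A=0 B=1)
  2. fill(A) -> (A=3 B=1)
  3. pour(A -> B) -> (A=0 B=4)
Target reached → yes.

Answer: yes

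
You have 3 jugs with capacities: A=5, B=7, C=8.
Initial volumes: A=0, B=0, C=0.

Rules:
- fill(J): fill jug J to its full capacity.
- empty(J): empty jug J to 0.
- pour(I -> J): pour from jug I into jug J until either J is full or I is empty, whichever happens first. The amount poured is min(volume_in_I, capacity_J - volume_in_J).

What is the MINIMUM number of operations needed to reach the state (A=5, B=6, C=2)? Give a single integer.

Answer: 8

Derivation:
BFS from (A=0, B=0, C=0). One shortest path:
  1. fill(C) -> (A=0 B=0 C=8)
  2. pour(C -> B) -> (A=0 B=7 C=1)
  3. pour(B -> A) -> (A=5 B=2 C=1)
  4. pour(A -> C) -> (A=0 B=2 C=6)
  5. pour(B -> A) -> (A=2 B=0 C=6)
  6. pour(C -> B) -> (A=2 B=6 C=0)
  7. pour(A -> C) -> (A=0 B=6 C=2)
  8. fill(A) -> (A=5 B=6 C=2)
Reached target in 8 moves.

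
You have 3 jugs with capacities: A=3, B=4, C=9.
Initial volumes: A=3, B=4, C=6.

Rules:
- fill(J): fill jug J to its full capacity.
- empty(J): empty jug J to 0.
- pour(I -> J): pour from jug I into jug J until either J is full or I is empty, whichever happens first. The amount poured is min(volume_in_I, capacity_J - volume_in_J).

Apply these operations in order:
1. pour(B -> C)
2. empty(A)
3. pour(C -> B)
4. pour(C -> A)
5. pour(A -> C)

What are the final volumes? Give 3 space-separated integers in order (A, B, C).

Answer: 0 4 6

Derivation:
Step 1: pour(B -> C) -> (A=3 B=1 C=9)
Step 2: empty(A) -> (A=0 B=1 C=9)
Step 3: pour(C -> B) -> (A=0 B=4 C=6)
Step 4: pour(C -> A) -> (A=3 B=4 C=3)
Step 5: pour(A -> C) -> (A=0 B=4 C=6)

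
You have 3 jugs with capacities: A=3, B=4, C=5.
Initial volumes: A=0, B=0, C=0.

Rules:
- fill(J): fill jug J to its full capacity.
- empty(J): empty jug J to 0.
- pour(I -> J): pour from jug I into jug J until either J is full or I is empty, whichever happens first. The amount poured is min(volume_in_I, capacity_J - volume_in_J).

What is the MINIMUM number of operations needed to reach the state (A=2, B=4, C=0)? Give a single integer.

Answer: 4

Derivation:
BFS from (A=0, B=0, C=0). One shortest path:
  1. fill(A) -> (A=3 B=0 C=0)
  2. pour(A -> B) -> (A=0 B=3 C=0)
  3. fill(A) -> (A=3 B=3 C=0)
  4. pour(A -> B) -> (A=2 B=4 C=0)
Reached target in 4 moves.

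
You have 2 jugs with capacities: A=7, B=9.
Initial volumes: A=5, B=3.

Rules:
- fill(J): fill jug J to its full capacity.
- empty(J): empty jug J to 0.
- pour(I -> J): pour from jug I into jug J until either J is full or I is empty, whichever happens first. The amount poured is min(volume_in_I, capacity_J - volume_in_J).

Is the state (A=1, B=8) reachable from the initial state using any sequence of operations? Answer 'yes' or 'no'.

Answer: no

Derivation:
BFS explored all 33 reachable states.
Reachable set includes: (0,0), (0,1), (0,2), (0,3), (0,4), (0,5), (0,6), (0,7), (0,8), (0,9), (1,0), (1,9) ...
Target (A=1, B=8) not in reachable set → no.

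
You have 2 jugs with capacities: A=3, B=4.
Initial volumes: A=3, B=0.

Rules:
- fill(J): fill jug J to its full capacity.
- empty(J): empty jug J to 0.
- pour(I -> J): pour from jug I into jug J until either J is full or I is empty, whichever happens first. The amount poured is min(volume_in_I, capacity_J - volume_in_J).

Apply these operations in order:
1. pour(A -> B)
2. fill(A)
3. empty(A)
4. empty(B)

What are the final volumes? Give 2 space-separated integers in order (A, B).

Step 1: pour(A -> B) -> (A=0 B=3)
Step 2: fill(A) -> (A=3 B=3)
Step 3: empty(A) -> (A=0 B=3)
Step 4: empty(B) -> (A=0 B=0)

Answer: 0 0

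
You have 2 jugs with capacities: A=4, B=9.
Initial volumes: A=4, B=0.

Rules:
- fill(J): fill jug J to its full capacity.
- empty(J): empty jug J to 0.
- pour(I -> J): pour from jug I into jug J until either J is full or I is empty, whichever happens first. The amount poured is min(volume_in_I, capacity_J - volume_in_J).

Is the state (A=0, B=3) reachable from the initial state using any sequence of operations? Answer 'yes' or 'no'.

BFS from (A=4, B=0):
  1. pour(A -> B) -> (A=0 B=4)
  2. fill(A) -> (A=4 B=4)
  3. pour(A -> B) -> (A=0 B=8)
  4. fill(A) -> (A=4 B=8)
  5. pour(A -> B) -> (A=3 B=9)
  6. empty(B) -> (A=3 B=0)
  7. pour(A -> B) -> (A=0 B=3)
Target reached → yes.

Answer: yes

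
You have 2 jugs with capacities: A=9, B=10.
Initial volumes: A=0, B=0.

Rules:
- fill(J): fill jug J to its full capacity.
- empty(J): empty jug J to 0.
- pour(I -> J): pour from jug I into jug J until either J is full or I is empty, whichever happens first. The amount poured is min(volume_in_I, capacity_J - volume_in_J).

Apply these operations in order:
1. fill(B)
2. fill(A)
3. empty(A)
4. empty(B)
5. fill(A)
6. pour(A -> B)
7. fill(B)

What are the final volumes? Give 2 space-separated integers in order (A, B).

Answer: 0 10

Derivation:
Step 1: fill(B) -> (A=0 B=10)
Step 2: fill(A) -> (A=9 B=10)
Step 3: empty(A) -> (A=0 B=10)
Step 4: empty(B) -> (A=0 B=0)
Step 5: fill(A) -> (A=9 B=0)
Step 6: pour(A -> B) -> (A=0 B=9)
Step 7: fill(B) -> (A=0 B=10)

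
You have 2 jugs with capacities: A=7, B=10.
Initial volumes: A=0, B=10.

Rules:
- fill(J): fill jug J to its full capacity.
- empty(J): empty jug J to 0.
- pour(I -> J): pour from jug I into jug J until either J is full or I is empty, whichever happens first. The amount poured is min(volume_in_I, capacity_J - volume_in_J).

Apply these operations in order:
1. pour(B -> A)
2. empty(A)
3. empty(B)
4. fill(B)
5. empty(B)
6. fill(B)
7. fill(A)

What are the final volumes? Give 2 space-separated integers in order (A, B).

Step 1: pour(B -> A) -> (A=7 B=3)
Step 2: empty(A) -> (A=0 B=3)
Step 3: empty(B) -> (A=0 B=0)
Step 4: fill(B) -> (A=0 B=10)
Step 5: empty(B) -> (A=0 B=0)
Step 6: fill(B) -> (A=0 B=10)
Step 7: fill(A) -> (A=7 B=10)

Answer: 7 10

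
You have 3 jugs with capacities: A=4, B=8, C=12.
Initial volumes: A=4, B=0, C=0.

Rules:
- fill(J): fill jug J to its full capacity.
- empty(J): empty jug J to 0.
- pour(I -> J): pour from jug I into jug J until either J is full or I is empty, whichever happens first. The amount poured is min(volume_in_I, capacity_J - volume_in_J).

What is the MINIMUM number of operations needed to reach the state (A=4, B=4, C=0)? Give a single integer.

Answer: 2

Derivation:
BFS from (A=4, B=0, C=0). One shortest path:
  1. pour(A -> B) -> (A=0 B=4 C=0)
  2. fill(A) -> (A=4 B=4 C=0)
Reached target in 2 moves.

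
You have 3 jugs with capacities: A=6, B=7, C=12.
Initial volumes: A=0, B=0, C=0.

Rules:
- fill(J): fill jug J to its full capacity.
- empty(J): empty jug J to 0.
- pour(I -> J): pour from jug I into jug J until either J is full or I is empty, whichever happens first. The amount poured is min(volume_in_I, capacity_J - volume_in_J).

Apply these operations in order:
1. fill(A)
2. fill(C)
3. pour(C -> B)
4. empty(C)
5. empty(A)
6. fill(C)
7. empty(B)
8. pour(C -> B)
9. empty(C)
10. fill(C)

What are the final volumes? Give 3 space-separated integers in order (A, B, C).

Step 1: fill(A) -> (A=6 B=0 C=0)
Step 2: fill(C) -> (A=6 B=0 C=12)
Step 3: pour(C -> B) -> (A=6 B=7 C=5)
Step 4: empty(C) -> (A=6 B=7 C=0)
Step 5: empty(A) -> (A=0 B=7 C=0)
Step 6: fill(C) -> (A=0 B=7 C=12)
Step 7: empty(B) -> (A=0 B=0 C=12)
Step 8: pour(C -> B) -> (A=0 B=7 C=5)
Step 9: empty(C) -> (A=0 B=7 C=0)
Step 10: fill(C) -> (A=0 B=7 C=12)

Answer: 0 7 12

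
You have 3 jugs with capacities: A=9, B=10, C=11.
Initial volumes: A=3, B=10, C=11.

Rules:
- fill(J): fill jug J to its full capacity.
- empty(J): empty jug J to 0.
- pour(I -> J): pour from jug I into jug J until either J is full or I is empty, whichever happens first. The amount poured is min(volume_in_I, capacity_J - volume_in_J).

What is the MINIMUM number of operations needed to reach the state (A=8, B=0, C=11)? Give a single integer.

BFS from (A=3, B=10, C=11). One shortest path:
  1. fill(A) -> (A=9 B=10 C=11)
  2. empty(C) -> (A=9 B=10 C=0)
  3. pour(B -> C) -> (A=9 B=0 C=10)
  4. pour(A -> C) -> (A=8 B=0 C=11)
Reached target in 4 moves.

Answer: 4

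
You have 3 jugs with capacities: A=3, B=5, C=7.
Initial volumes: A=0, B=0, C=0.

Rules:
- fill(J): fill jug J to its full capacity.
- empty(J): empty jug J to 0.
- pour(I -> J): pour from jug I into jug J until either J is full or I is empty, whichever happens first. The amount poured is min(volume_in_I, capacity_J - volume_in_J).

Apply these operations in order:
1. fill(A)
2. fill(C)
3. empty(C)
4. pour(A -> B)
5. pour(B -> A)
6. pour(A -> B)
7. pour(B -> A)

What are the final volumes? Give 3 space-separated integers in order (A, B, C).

Answer: 3 0 0

Derivation:
Step 1: fill(A) -> (A=3 B=0 C=0)
Step 2: fill(C) -> (A=3 B=0 C=7)
Step 3: empty(C) -> (A=3 B=0 C=0)
Step 4: pour(A -> B) -> (A=0 B=3 C=0)
Step 5: pour(B -> A) -> (A=3 B=0 C=0)
Step 6: pour(A -> B) -> (A=0 B=3 C=0)
Step 7: pour(B -> A) -> (A=3 B=0 C=0)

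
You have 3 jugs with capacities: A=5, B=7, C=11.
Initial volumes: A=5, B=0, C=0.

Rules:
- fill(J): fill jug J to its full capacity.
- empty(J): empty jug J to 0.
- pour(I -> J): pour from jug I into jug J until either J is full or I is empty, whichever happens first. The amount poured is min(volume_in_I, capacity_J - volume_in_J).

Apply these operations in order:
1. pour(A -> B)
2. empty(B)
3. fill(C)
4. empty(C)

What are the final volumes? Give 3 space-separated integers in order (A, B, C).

Answer: 0 0 0

Derivation:
Step 1: pour(A -> B) -> (A=0 B=5 C=0)
Step 2: empty(B) -> (A=0 B=0 C=0)
Step 3: fill(C) -> (A=0 B=0 C=11)
Step 4: empty(C) -> (A=0 B=0 C=0)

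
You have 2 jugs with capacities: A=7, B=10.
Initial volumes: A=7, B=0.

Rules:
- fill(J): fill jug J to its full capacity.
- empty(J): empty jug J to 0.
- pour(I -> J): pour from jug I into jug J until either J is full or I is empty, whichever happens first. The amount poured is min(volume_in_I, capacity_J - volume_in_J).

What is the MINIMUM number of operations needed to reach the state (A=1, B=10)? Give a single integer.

Answer: 7

Derivation:
BFS from (A=7, B=0). One shortest path:
  1. pour(A -> B) -> (A=0 B=7)
  2. fill(A) -> (A=7 B=7)
  3. pour(A -> B) -> (A=4 B=10)
  4. empty(B) -> (A=4 B=0)
  5. pour(A -> B) -> (A=0 B=4)
  6. fill(A) -> (A=7 B=4)
  7. pour(A -> B) -> (A=1 B=10)
Reached target in 7 moves.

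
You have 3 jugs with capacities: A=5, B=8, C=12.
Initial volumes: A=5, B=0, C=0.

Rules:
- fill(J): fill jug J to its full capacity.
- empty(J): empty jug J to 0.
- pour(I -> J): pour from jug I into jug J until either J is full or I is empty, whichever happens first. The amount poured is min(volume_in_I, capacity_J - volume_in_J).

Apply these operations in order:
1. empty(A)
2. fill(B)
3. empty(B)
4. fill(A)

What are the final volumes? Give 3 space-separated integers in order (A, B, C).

Step 1: empty(A) -> (A=0 B=0 C=0)
Step 2: fill(B) -> (A=0 B=8 C=0)
Step 3: empty(B) -> (A=0 B=0 C=0)
Step 4: fill(A) -> (A=5 B=0 C=0)

Answer: 5 0 0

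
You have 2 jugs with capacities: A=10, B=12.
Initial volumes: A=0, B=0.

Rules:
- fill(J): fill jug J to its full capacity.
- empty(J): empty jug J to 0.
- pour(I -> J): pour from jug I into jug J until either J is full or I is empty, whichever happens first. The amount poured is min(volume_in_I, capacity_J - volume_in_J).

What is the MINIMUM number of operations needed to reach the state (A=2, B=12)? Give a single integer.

BFS from (A=0, B=0). One shortest path:
  1. fill(B) -> (A=0 B=12)
  2. pour(B -> A) -> (A=10 B=2)
  3. empty(A) -> (A=0 B=2)
  4. pour(B -> A) -> (A=2 B=0)
  5. fill(B) -> (A=2 B=12)
Reached target in 5 moves.

Answer: 5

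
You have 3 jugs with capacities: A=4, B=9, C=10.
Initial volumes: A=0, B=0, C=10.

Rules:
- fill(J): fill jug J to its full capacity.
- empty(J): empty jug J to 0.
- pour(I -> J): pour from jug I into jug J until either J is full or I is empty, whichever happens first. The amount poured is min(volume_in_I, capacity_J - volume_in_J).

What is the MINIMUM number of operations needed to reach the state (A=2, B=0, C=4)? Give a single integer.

Answer: 6

Derivation:
BFS from (A=0, B=0, C=10). One shortest path:
  1. pour(C -> A) -> (A=4 B=0 C=6)
  2. empty(A) -> (A=0 B=0 C=6)
  3. pour(C -> A) -> (A=4 B=0 C=2)
  4. pour(A -> B) -> (A=0 B=4 C=2)
  5. pour(C -> A) -> (A=2 B=4 C=0)
  6. pour(B -> C) -> (A=2 B=0 C=4)
Reached target in 6 moves.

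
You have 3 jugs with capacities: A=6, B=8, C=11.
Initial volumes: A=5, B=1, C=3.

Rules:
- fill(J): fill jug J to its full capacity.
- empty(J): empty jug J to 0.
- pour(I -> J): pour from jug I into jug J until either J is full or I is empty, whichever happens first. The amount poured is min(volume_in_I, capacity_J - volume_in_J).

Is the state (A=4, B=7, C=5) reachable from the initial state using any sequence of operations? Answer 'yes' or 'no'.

Answer: no

Derivation:
BFS explored all 407 reachable states.
Reachable set includes: (0,0,0), (0,0,1), (0,0,2), (0,0,3), (0,0,4), (0,0,5), (0,0,6), (0,0,7), (0,0,8), (0,0,9), (0,0,10), (0,0,11) ...
Target (A=4, B=7, C=5) not in reachable set → no.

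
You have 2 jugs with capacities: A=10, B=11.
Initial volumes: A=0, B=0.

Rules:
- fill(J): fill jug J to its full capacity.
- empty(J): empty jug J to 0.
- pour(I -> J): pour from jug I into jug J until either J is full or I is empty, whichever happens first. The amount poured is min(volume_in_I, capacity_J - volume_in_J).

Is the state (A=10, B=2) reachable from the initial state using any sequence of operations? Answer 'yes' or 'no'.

BFS from (A=0, B=0):
  1. fill(B) -> (A=0 B=11)
  2. pour(B -> A) -> (A=10 B=1)
  3. empty(A) -> (A=0 B=1)
  4. pour(B -> A) -> (A=1 B=0)
  5. fill(B) -> (A=1 B=11)
  6. pour(B -> A) -> (A=10 B=2)
Target reached → yes.

Answer: yes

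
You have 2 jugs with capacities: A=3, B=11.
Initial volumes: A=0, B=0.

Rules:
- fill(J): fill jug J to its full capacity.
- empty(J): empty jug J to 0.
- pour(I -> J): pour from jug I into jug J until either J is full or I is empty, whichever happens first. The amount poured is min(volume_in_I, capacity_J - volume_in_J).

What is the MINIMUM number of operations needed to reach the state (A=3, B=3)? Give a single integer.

BFS from (A=0, B=0). One shortest path:
  1. fill(A) -> (A=3 B=0)
  2. pour(A -> B) -> (A=0 B=3)
  3. fill(A) -> (A=3 B=3)
Reached target in 3 moves.

Answer: 3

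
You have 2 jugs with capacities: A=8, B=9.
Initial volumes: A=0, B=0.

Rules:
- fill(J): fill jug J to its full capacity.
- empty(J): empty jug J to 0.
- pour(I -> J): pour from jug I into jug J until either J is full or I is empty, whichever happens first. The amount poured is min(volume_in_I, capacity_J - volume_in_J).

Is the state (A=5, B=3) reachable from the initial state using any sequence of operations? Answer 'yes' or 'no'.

BFS explored all 34 reachable states.
Reachable set includes: (0,0), (0,1), (0,2), (0,3), (0,4), (0,5), (0,6), (0,7), (0,8), (0,9), (1,0), (1,9) ...
Target (A=5, B=3) not in reachable set → no.

Answer: no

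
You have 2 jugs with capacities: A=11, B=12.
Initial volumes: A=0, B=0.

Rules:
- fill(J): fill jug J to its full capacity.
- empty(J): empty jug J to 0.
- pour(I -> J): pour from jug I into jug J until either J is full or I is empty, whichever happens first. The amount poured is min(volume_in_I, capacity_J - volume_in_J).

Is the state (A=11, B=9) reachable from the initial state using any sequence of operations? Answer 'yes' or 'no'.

Answer: yes

Derivation:
BFS from (A=0, B=0):
  1. fill(A) -> (A=11 B=0)
  2. pour(A -> B) -> (A=0 B=11)
  3. fill(A) -> (A=11 B=11)
  4. pour(A -> B) -> (A=10 B=12)
  5. empty(B) -> (A=10 B=0)
  6. pour(A -> B) -> (A=0 B=10)
  7. fill(A) -> (A=11 B=10)
  8. pour(A -> B) -> (A=9 B=12)
  9. empty(B) -> (A=9 B=0)
  10. pour(A -> B) -> (A=0 B=9)
  11. fill(A) -> (A=11 B=9)
Target reached → yes.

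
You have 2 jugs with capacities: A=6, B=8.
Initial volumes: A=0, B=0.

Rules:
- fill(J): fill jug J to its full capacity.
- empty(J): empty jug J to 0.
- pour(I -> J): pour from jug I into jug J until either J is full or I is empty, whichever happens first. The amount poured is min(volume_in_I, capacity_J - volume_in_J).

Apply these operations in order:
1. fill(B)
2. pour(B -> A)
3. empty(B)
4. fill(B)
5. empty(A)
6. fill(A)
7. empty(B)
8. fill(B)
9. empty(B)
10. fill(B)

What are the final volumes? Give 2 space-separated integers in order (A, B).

Answer: 6 8

Derivation:
Step 1: fill(B) -> (A=0 B=8)
Step 2: pour(B -> A) -> (A=6 B=2)
Step 3: empty(B) -> (A=6 B=0)
Step 4: fill(B) -> (A=6 B=8)
Step 5: empty(A) -> (A=0 B=8)
Step 6: fill(A) -> (A=6 B=8)
Step 7: empty(B) -> (A=6 B=0)
Step 8: fill(B) -> (A=6 B=8)
Step 9: empty(B) -> (A=6 B=0)
Step 10: fill(B) -> (A=6 B=8)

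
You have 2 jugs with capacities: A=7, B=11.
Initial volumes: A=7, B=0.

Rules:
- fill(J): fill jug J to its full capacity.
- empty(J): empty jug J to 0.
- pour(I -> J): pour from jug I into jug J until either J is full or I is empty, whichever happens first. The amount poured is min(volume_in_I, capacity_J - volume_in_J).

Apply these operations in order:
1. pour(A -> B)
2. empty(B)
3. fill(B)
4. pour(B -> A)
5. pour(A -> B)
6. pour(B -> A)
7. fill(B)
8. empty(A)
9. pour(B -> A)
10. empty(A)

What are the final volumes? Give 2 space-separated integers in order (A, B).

Step 1: pour(A -> B) -> (A=0 B=7)
Step 2: empty(B) -> (A=0 B=0)
Step 3: fill(B) -> (A=0 B=11)
Step 4: pour(B -> A) -> (A=7 B=4)
Step 5: pour(A -> B) -> (A=0 B=11)
Step 6: pour(B -> A) -> (A=7 B=4)
Step 7: fill(B) -> (A=7 B=11)
Step 8: empty(A) -> (A=0 B=11)
Step 9: pour(B -> A) -> (A=7 B=4)
Step 10: empty(A) -> (A=0 B=4)

Answer: 0 4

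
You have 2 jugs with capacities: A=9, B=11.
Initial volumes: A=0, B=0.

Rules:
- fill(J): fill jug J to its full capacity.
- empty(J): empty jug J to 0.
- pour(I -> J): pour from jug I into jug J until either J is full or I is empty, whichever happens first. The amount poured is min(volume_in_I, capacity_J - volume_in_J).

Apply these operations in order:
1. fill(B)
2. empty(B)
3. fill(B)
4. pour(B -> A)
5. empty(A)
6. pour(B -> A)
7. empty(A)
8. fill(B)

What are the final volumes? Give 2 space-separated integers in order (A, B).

Answer: 0 11

Derivation:
Step 1: fill(B) -> (A=0 B=11)
Step 2: empty(B) -> (A=0 B=0)
Step 3: fill(B) -> (A=0 B=11)
Step 4: pour(B -> A) -> (A=9 B=2)
Step 5: empty(A) -> (A=0 B=2)
Step 6: pour(B -> A) -> (A=2 B=0)
Step 7: empty(A) -> (A=0 B=0)
Step 8: fill(B) -> (A=0 B=11)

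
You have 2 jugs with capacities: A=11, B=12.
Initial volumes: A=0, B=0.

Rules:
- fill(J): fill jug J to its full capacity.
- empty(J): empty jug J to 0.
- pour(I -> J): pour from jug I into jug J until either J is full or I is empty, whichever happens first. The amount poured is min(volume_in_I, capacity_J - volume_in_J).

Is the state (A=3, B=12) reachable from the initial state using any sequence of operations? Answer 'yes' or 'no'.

Answer: yes

Derivation:
BFS from (A=0, B=0):
  1. fill(B) -> (A=0 B=12)
  2. pour(B -> A) -> (A=11 B=1)
  3. empty(A) -> (A=0 B=1)
  4. pour(B -> A) -> (A=1 B=0)
  5. fill(B) -> (A=1 B=12)
  6. pour(B -> A) -> (A=11 B=2)
  7. empty(A) -> (A=0 B=2)
  8. pour(B -> A) -> (A=2 B=0)
  9. fill(B) -> (A=2 B=12)
  10. pour(B -> A) -> (A=11 B=3)
  11. empty(A) -> (A=0 B=3)
  12. pour(B -> A) -> (A=3 B=0)
  13. fill(B) -> (A=3 B=12)
Target reached → yes.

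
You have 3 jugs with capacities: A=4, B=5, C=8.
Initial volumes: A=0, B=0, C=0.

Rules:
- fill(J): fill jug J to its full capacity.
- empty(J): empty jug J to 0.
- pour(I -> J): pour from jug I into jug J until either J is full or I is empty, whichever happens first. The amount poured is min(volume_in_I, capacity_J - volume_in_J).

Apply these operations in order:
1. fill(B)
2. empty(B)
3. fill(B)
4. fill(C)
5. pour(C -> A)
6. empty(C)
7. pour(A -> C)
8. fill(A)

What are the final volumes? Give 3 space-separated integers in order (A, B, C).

Step 1: fill(B) -> (A=0 B=5 C=0)
Step 2: empty(B) -> (A=0 B=0 C=0)
Step 3: fill(B) -> (A=0 B=5 C=0)
Step 4: fill(C) -> (A=0 B=5 C=8)
Step 5: pour(C -> A) -> (A=4 B=5 C=4)
Step 6: empty(C) -> (A=4 B=5 C=0)
Step 7: pour(A -> C) -> (A=0 B=5 C=4)
Step 8: fill(A) -> (A=4 B=5 C=4)

Answer: 4 5 4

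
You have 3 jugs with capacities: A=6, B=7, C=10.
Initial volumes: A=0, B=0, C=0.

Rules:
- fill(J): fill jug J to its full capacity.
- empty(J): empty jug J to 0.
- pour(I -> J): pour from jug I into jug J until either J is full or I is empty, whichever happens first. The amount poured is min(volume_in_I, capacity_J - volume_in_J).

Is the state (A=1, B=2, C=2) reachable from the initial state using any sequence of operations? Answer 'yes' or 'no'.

Answer: no

Derivation:
BFS explored all 346 reachable states.
Reachable set includes: (0,0,0), (0,0,1), (0,0,2), (0,0,3), (0,0,4), (0,0,5), (0,0,6), (0,0,7), (0,0,8), (0,0,9), (0,0,10), (0,1,0) ...
Target (A=1, B=2, C=2) not in reachable set → no.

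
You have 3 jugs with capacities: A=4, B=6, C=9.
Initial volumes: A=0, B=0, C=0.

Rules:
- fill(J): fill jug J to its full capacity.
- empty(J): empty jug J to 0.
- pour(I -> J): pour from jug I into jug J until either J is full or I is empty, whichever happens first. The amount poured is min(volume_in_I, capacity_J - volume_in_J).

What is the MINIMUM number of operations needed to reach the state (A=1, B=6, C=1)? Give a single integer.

BFS from (A=0, B=0, C=0). One shortest path:
  1. fill(B) -> (A=0 B=6 C=0)
  2. pour(B -> C) -> (A=0 B=0 C=6)
  3. fill(B) -> (A=0 B=6 C=6)
  4. pour(B -> C) -> (A=0 B=3 C=9)
  5. pour(C -> A) -> (A=4 B=3 C=5)
  6. empty(A) -> (A=0 B=3 C=5)
  7. pour(C -> A) -> (A=4 B=3 C=1)
  8. pour(A -> B) -> (A=1 B=6 C=1)
Reached target in 8 moves.

Answer: 8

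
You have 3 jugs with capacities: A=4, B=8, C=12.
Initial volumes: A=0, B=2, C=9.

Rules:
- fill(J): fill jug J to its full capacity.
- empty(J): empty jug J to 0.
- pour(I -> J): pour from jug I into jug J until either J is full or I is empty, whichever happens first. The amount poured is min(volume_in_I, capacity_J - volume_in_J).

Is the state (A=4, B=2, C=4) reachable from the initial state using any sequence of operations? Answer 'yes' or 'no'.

BFS from (A=0, B=2, C=9):
  1. fill(A) -> (A=4 B=2 C=9)
  2. empty(C) -> (A=4 B=2 C=0)
  3. pour(A -> C) -> (A=0 B=2 C=4)
  4. fill(A) -> (A=4 B=2 C=4)
Target reached → yes.

Answer: yes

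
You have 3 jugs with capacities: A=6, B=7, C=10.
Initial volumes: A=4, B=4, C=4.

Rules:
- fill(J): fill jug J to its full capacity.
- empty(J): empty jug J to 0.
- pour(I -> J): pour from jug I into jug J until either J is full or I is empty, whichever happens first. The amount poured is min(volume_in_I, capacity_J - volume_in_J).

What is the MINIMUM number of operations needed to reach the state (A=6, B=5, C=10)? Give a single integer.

Answer: 3

Derivation:
BFS from (A=4, B=4, C=4). One shortest path:
  1. fill(B) -> (A=4 B=7 C=4)
  2. fill(C) -> (A=4 B=7 C=10)
  3. pour(B -> A) -> (A=6 B=5 C=10)
Reached target in 3 moves.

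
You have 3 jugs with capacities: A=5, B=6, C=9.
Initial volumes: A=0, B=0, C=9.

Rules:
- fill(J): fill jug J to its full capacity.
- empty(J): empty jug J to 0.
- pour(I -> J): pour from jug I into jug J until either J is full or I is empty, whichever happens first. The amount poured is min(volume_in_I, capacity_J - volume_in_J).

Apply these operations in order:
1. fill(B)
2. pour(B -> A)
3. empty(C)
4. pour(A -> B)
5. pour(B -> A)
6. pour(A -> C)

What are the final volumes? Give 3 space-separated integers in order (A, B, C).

Answer: 0 1 5

Derivation:
Step 1: fill(B) -> (A=0 B=6 C=9)
Step 2: pour(B -> A) -> (A=5 B=1 C=9)
Step 3: empty(C) -> (A=5 B=1 C=0)
Step 4: pour(A -> B) -> (A=0 B=6 C=0)
Step 5: pour(B -> A) -> (A=5 B=1 C=0)
Step 6: pour(A -> C) -> (A=0 B=1 C=5)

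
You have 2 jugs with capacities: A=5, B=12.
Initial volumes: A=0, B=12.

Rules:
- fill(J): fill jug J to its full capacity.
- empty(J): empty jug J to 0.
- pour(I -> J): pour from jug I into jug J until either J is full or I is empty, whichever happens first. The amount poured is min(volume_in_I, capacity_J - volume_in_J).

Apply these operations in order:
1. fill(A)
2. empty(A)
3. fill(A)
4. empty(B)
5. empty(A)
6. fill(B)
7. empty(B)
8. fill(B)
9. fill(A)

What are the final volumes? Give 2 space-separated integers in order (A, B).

Answer: 5 12

Derivation:
Step 1: fill(A) -> (A=5 B=12)
Step 2: empty(A) -> (A=0 B=12)
Step 3: fill(A) -> (A=5 B=12)
Step 4: empty(B) -> (A=5 B=0)
Step 5: empty(A) -> (A=0 B=0)
Step 6: fill(B) -> (A=0 B=12)
Step 7: empty(B) -> (A=0 B=0)
Step 8: fill(B) -> (A=0 B=12)
Step 9: fill(A) -> (A=5 B=12)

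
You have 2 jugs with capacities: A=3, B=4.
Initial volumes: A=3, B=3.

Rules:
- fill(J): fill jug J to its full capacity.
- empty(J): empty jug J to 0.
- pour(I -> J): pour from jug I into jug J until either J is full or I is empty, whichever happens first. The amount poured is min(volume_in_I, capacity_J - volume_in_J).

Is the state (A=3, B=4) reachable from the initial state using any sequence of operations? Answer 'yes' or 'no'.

BFS from (A=3, B=3):
  1. fill(B) -> (A=3 B=4)
Target reached → yes.

Answer: yes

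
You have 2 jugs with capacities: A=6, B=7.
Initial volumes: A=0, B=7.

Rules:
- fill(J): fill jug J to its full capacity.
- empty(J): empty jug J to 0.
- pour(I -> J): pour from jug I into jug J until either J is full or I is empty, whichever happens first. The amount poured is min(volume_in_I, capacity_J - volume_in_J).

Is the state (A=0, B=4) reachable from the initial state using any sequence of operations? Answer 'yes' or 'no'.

Answer: yes

Derivation:
BFS from (A=0, B=7):
  1. fill(A) -> (A=6 B=7)
  2. empty(B) -> (A=6 B=0)
  3. pour(A -> B) -> (A=0 B=6)
  4. fill(A) -> (A=6 B=6)
  5. pour(A -> B) -> (A=5 B=7)
  6. empty(B) -> (A=5 B=0)
  7. pour(A -> B) -> (A=0 B=5)
  8. fill(A) -> (A=6 B=5)
  9. pour(A -> B) -> (A=4 B=7)
  10. empty(B) -> (A=4 B=0)
  11. pour(A -> B) -> (A=0 B=4)
Target reached → yes.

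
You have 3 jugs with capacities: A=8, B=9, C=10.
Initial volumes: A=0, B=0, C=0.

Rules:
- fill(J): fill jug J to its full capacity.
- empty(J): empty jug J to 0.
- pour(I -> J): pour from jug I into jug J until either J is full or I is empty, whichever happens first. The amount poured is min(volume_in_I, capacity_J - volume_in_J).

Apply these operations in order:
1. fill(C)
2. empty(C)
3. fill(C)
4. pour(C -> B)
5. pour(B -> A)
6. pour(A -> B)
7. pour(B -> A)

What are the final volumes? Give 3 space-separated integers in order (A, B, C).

Step 1: fill(C) -> (A=0 B=0 C=10)
Step 2: empty(C) -> (A=0 B=0 C=0)
Step 3: fill(C) -> (A=0 B=0 C=10)
Step 4: pour(C -> B) -> (A=0 B=9 C=1)
Step 5: pour(B -> A) -> (A=8 B=1 C=1)
Step 6: pour(A -> B) -> (A=0 B=9 C=1)
Step 7: pour(B -> A) -> (A=8 B=1 C=1)

Answer: 8 1 1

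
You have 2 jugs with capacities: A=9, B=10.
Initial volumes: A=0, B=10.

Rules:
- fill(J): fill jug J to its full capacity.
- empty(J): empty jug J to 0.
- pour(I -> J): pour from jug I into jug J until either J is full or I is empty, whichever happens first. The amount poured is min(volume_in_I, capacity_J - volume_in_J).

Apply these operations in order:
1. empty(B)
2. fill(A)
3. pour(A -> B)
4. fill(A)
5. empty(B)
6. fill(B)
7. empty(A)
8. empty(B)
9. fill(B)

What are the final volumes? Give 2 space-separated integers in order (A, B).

Step 1: empty(B) -> (A=0 B=0)
Step 2: fill(A) -> (A=9 B=0)
Step 3: pour(A -> B) -> (A=0 B=9)
Step 4: fill(A) -> (A=9 B=9)
Step 5: empty(B) -> (A=9 B=0)
Step 6: fill(B) -> (A=9 B=10)
Step 7: empty(A) -> (A=0 B=10)
Step 8: empty(B) -> (A=0 B=0)
Step 9: fill(B) -> (A=0 B=10)

Answer: 0 10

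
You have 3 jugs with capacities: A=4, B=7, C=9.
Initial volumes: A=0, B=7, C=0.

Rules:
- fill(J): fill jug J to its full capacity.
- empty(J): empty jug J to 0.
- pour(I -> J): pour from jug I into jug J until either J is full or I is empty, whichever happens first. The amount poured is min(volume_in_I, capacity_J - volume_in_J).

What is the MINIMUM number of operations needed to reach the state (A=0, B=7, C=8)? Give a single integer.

Answer: 4

Derivation:
BFS from (A=0, B=7, C=0). One shortest path:
  1. fill(A) -> (A=4 B=7 C=0)
  2. pour(A -> C) -> (A=0 B=7 C=4)
  3. fill(A) -> (A=4 B=7 C=4)
  4. pour(A -> C) -> (A=0 B=7 C=8)
Reached target in 4 moves.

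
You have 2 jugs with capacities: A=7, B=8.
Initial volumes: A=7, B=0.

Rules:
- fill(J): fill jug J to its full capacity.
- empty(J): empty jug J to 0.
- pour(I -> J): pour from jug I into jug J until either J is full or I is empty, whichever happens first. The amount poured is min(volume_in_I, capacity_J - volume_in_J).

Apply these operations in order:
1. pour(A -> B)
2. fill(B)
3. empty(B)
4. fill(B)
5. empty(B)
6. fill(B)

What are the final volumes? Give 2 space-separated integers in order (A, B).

Answer: 0 8

Derivation:
Step 1: pour(A -> B) -> (A=0 B=7)
Step 2: fill(B) -> (A=0 B=8)
Step 3: empty(B) -> (A=0 B=0)
Step 4: fill(B) -> (A=0 B=8)
Step 5: empty(B) -> (A=0 B=0)
Step 6: fill(B) -> (A=0 B=8)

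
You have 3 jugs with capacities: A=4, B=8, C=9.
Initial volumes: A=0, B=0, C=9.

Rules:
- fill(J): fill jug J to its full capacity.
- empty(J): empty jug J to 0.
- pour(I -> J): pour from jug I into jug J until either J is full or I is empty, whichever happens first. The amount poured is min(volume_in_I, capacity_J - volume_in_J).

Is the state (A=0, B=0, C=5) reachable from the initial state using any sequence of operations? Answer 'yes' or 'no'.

BFS from (A=0, B=0, C=9):
  1. pour(C -> A) -> (A=4 B=0 C=5)
  2. empty(A) -> (A=0 B=0 C=5)
Target reached → yes.

Answer: yes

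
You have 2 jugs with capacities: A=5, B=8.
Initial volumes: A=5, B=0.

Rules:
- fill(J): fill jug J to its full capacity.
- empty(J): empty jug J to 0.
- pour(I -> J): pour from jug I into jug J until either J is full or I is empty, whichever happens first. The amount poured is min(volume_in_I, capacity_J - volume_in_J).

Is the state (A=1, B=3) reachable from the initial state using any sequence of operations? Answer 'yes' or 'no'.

Answer: no

Derivation:
BFS explored all 26 reachable states.
Reachable set includes: (0,0), (0,1), (0,2), (0,3), (0,4), (0,5), (0,6), (0,7), (0,8), (1,0), (1,8), (2,0) ...
Target (A=1, B=3) not in reachable set → no.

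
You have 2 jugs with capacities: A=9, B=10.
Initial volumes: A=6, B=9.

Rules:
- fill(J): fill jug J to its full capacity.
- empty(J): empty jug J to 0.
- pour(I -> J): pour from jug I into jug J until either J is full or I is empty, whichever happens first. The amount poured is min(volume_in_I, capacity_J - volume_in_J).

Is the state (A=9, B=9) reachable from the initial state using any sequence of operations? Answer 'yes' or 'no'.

BFS from (A=6, B=9):
  1. fill(A) -> (A=9 B=9)
Target reached → yes.

Answer: yes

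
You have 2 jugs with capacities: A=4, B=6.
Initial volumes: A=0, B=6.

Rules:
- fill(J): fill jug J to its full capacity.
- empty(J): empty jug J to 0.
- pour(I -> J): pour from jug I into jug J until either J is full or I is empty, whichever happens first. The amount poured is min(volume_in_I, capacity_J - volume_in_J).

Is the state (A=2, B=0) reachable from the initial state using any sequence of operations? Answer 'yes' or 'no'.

Answer: yes

Derivation:
BFS from (A=0, B=6):
  1. pour(B -> A) -> (A=4 B=2)
  2. empty(A) -> (A=0 B=2)
  3. pour(B -> A) -> (A=2 B=0)
Target reached → yes.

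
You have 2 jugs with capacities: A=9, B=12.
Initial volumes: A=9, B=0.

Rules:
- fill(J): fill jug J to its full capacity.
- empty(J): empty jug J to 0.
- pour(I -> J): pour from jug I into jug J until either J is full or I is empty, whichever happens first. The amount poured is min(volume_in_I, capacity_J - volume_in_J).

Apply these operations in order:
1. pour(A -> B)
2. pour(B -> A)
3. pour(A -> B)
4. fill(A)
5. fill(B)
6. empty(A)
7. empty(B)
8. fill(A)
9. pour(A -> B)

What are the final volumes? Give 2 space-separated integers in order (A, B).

Step 1: pour(A -> B) -> (A=0 B=9)
Step 2: pour(B -> A) -> (A=9 B=0)
Step 3: pour(A -> B) -> (A=0 B=9)
Step 4: fill(A) -> (A=9 B=9)
Step 5: fill(B) -> (A=9 B=12)
Step 6: empty(A) -> (A=0 B=12)
Step 7: empty(B) -> (A=0 B=0)
Step 8: fill(A) -> (A=9 B=0)
Step 9: pour(A -> B) -> (A=0 B=9)

Answer: 0 9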